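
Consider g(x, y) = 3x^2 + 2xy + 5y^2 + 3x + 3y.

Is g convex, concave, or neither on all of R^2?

convex

g is quadratic, so its Hessian is the constant matrix H = [[6, 2], [2, 10]].
det(H) = 56, tr(H) = 16.
det(H) > 0 and tr(H) > 0, so H is positive definite everywhere: convex.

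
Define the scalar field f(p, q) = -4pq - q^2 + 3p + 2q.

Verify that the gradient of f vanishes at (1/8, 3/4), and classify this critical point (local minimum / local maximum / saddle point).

saddle point

∇f = (-4q + 3, -4p - 2q + 2); substituting (1/8, 3/4) gives ∇f = (0, 0), so (1/8, 3/4) is indeed a critical point.
The Hessian of f is constant: H = [[0, -4], [-4, -2]].
det(H) = 0·(-2) − (-4)² = -16.
Since det(H) < 0, H is indefinite and the critical point is a saddle point.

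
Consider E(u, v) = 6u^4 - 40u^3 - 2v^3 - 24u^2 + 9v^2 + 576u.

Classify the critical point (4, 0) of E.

local minimum

The mixed partial ∂²E/∂u∂v is 0, so the Hessian at any point is diag(E_uu, E_vv) = diag(24(3u^2 - 10u - 2), 6(-2v + 3)).
At (4, 0): H = diag(144, 18).
Both eigenvalues are positive, so H is positive definite: a local minimum.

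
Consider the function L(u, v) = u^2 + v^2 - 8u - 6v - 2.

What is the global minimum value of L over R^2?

L(u,v) separates as P(u) + Q(v) − 2, so its minimum is min P + min Q − 2.
P'(u) = 2u - 8 vanishes at u ∈ {4}; Q'(v) = 2v - 6 vanishes at v ∈ {3}.
Local minima of P (where P''>0): P(4)=-16. Local minima of Q: Q(3)=-9.
So the global minimum of L is P(4) + Q(3) − 2 = -16 − 9 − 2 = -27, attained at (4, 3).

-27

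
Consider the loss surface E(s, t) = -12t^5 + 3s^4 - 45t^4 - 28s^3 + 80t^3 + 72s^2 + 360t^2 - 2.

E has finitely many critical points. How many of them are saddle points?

6

E separates as a function of s plus a function of t, so ∇E=0 decouples.
∂E/∂s = 12s(s - 4)(s - 3) = 0 at s ∈ {0, 3, 4}; ∂E/∂t = -60t(t - 2)(t + 2)(t + 3) = 0 at t ∈ {-3, -2, 0, 2}.
The Hessian is diagonal: diag(E_ss, E_tt). Second derivatives: E_ss(0)=144, E_ss(3)=-36, E_ss(4)=48; E_tt(-3)=900, E_tt(-2)=-480, E_tt(0)=720, E_tt(2)=-2400.
Saddle points occur where the two diagonal entries have opposite signs: (0, -2), (0, 2), (3, -3), (3, 0), (4, -2), (4, 2). Count: 6.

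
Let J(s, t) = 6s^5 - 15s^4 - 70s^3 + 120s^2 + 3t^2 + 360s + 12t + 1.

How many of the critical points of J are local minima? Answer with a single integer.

J separates as a function of s plus a function of t, so ∇J=0 decouples.
∂J/∂s = 30(s - 3)(s - 2)(s + 1)(s + 2) = 0 at s ∈ {-2, -1, 2, 3}; ∂J/∂t = 6(t + 2) = 0 at t ∈ {-2}.
The Hessian is diagonal: diag(J_ss, J_tt). Second derivatives: J_ss(-2)=-600, J_ss(-1)=360, J_ss(2)=-360, J_ss(3)=600; J_tt(-2)=6.
Local minima occur where both diagonal entries positive: (-1, -2), (3, -2). Count: 2.

2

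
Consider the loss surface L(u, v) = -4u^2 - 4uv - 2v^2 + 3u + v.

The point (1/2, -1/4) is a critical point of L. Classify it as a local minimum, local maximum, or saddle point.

local maximum

The Hessian of L is constant: H = [[-8, -4], [-4, -4]].
det(H) = (-8)·(-4) − (-4)² = 16.
det(H) > 0 and tr(H) = -12 < 0, so H is negative definite and the point is a local maximum.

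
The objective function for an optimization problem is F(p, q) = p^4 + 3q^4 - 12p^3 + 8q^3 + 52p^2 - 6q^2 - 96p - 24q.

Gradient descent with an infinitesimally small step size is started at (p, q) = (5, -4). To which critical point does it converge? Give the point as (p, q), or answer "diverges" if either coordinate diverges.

F is separable, so gradient descent decouples: p follows -∂F/∂p, q follows -∂F/∂q.
∂F/∂p = 4(p - 4)(p - 3)(p - 2); at p=5 this is 24, so p decreases.
∂F/∂q = 12(q - 1)(q + 1)(q + 2); at q=-4 this is -360, so q increases.
p converges to its nearest critical value 4 (a local min of the p-part); q converges to -2. The iterate converges to (4, -2).

(4, -2)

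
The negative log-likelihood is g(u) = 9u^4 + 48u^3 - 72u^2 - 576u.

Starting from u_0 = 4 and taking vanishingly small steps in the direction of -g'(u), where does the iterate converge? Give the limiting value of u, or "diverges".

g'(u) = 36(u - 2)(u + 2)(u + 4), so g'(4) = 3456.
Gradient descent moves in the -g' direction, i.e. u is decreasing.
The nearest critical point in that direction is u = 2, where g'' = 864 > 0 (a local minimum). The iterate converges there.

2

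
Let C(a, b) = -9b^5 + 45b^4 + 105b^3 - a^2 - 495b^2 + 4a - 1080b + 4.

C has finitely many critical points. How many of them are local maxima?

C separates as a function of a plus a function of b, so ∇C=0 decouples.
∂C/∂a = -2(a - 2) = 0 at a ∈ {2}; ∂C/∂b = -45(b - 4)(b - 3)(b + 1)(b + 2) = 0 at b ∈ {-2, -1, 3, 4}.
The Hessian is diagonal: diag(C_aa, C_bb). Second derivatives: C_aa(2)=-2; C_bb(-2)=1350, C_bb(-1)=-900, C_bb(3)=900, C_bb(4)=-1350.
Local maxima occur where both diagonal entries negative: (2, -1), (2, 4). Count: 2.

2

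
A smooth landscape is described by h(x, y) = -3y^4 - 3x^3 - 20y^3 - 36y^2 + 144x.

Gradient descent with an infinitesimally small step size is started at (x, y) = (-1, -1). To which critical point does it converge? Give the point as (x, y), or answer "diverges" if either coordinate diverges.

h is separable, so gradient descent decouples: x follows -∂h/∂x, y follows -∂h/∂y.
∂h/∂x = -9(x - 4)(x + 4); at x=-1 this is 135, so x decreases.
∂h/∂y = -12y(y + 2)(y + 3); at y=-1 this is 24, so y decreases.
x converges to its nearest critical value -4 (a local min of the x-part); y converges to -2. The iterate converges to (-4, -2).

(-4, -2)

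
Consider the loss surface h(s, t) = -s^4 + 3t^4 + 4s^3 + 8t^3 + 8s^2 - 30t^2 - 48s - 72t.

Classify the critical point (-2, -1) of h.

local maximum

The mixed partial ∂²h/∂s∂t is 0, so the Hessian at any point is diag(h_ss, h_tt) = diag(4(-3s^2 + 6s + 4), 12(3t^2 + 4t - 5)).
At (-2, -1): H = diag(-80, -72).
Both eigenvalues are negative, so H is negative definite: a local maximum.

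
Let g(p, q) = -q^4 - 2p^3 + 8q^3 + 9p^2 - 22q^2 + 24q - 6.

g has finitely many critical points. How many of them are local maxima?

g separates as a function of p plus a function of q, so ∇g=0 decouples.
∂g/∂p = -6p(p - 3) = 0 at p ∈ {0, 3}; ∂g/∂q = -4(q - 3)(q - 2)(q - 1) = 0 at q ∈ {1, 2, 3}.
The Hessian is diagonal: diag(g_pp, g_qq). Second derivatives: g_pp(0)=18, g_pp(3)=-18; g_qq(1)=-8, g_qq(2)=4, g_qq(3)=-8.
Local maxima occur where both diagonal entries negative: (3, 1), (3, 3). Count: 2.

2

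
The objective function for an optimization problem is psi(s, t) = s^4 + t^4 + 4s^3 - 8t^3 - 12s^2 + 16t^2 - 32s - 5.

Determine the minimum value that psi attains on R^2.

psi(s,t) separates as P(s) + Q(t) − 5, so its minimum is min P + min Q − 5.
P'(s) = 4(s - 2)(s + 1)(s + 4) vanishes at s ∈ {-4, -1, 2}; Q'(t) = 4t(t - 4)(t - 2) vanishes at t ∈ {0, 2, 4}.
Local minima of P (where P''>0): P(-4)=-64, P(2)=-64. Local minima of Q: Q(0)=0, Q(4)=0.
So the global minimum of psi is P(-4) + Q(0) − 5 = -64 + 0 − 5 = -69, attained at (-4, 0).

-69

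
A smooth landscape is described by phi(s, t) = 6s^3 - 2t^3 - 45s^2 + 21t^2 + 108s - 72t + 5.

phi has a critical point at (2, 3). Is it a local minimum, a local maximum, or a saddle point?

saddle point

The mixed partial ∂²phi/∂s∂t is 0, so the Hessian at any point is diag(phi_ss, phi_tt) = diag(18(2s - 5), 6(-2t + 7)).
At (2, 3): H = diag(-18, 6).
The eigenvalues have opposite signs, so H is indefinite: a saddle point.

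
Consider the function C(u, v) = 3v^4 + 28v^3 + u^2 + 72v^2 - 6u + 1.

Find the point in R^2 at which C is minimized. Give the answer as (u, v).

(3, 0)

C(u,v) separates as P(u) + Q(v) + 1, so its minimum is min P + min Q + 1.
P'(u) = 2u - 6 vanishes at u ∈ {3}; Q'(v) = 12v(v + 3)(v + 4) vanishes at v ∈ {-4, -3, 0}.
Local minima of P (where P''>0): P(3)=-9. Local minima of Q: Q(-4)=128, Q(0)=0.
So the global minimum of C is P(3) + Q(0) + 1 = -9 + 0 + 1 = -8, attained at (3, 0).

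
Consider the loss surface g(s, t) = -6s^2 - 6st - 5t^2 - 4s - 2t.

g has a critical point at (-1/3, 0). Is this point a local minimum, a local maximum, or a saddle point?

local maximum

The Hessian of g is constant: H = [[-12, -6], [-6, -10]].
det(H) = (-12)·(-10) − (-6)² = 84.
det(H) > 0 and tr(H) = -22 < 0, so H is negative definite and the point is a local maximum.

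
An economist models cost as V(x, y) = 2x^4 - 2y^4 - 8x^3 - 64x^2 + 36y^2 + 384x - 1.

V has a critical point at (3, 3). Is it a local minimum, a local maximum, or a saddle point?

local maximum

The mixed partial ∂²V/∂x∂y is 0, so the Hessian at any point is diag(V_xx, V_yy) = diag(8(3x^2 - 6x - 16), 24(-y^2 + 3)).
At (3, 3): H = diag(-56, -144).
Both eigenvalues are negative, so H is negative definite: a local maximum.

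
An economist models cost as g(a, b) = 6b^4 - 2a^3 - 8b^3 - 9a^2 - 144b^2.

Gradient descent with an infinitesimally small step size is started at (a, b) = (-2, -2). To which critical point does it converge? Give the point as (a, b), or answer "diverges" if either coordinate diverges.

(-3, -3)

g is separable, so gradient descent decouples: a follows -∂g/∂a, b follows -∂g/∂b.
∂g/∂a = -6a(a + 3); at a=-2 this is 12, so a decreases.
∂g/∂b = 24b(b - 4)(b + 3); at b=-2 this is 288, so b decreases.
a converges to its nearest critical value -3 (a local min of the a-part); b converges to -3. The iterate converges to (-3, -3).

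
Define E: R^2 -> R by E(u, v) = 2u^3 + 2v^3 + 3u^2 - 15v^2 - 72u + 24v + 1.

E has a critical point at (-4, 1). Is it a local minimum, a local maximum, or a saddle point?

local maximum

The mixed partial ∂²E/∂u∂v is 0, so the Hessian at any point is diag(E_uu, E_vv) = diag(6(2u + 1), 6(2v - 5)).
At (-4, 1): H = diag(-42, -18).
Both eigenvalues are negative, so H is negative definite: a local maximum.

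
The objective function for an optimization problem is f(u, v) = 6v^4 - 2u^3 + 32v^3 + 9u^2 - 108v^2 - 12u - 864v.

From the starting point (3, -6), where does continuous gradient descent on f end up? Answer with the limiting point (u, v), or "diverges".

f is separable, so gradient descent decouples: u follows -∂f/∂u, v follows -∂f/∂v.
∂f/∂u = -6(u - 2)(u - 1); at u=3 this is -12, so u increases.
∂f/∂v = 24(v - 3)(v + 3)(v + 4); at v=-6 this is -1296, so v increases.
The u-coordinate has no critical point in that direction and runs off to infinity.

diverges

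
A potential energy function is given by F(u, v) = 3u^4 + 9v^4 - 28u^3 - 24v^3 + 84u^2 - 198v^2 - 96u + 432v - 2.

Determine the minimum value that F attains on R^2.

-1767

F(u,v) separates as P(u) + Q(v) − 2, so its minimum is min P + min Q − 2.
P'(u) = 12(u - 4)(u - 2)(u - 1) vanishes at u ∈ {1, 2, 4}; Q'(v) = 36(v - 4)(v - 1)(v + 3) vanishes at v ∈ {-3, 1, 4}.
Local minima of P (where P''>0): P(1)=-37, P(4)=-64. Local minima of Q: Q(-3)=-1701, Q(4)=-672.
So the global minimum of F is P(4) + Q(-3) − 2 = -64 − 1701 − 2 = -1767, attained at (4, -3).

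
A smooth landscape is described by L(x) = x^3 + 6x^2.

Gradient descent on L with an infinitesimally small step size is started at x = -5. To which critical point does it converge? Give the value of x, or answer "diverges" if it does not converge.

diverges

L'(x) = 3x(x + 4), so L'(-5) = 15.
Gradient descent moves in the -L' direction, i.e. x is decreasing.
There is no critical point below x=-5, and L' keeps the same sign, so the iterate runs off to −∞.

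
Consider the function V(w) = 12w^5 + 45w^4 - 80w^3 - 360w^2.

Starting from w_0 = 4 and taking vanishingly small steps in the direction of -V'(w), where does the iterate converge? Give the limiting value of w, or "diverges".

V'(w) = 60w(w - 2)(w + 2)(w + 3), so V'(4) = 20160.
Gradient descent moves in the -V' direction, i.e. w is decreasing.
The nearest critical point in that direction is w = 2, where V'' = 2400 > 0 (a local minimum). The iterate converges there.

2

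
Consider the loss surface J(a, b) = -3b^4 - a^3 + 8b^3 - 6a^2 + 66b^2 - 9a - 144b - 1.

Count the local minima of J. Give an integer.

1

J separates as a function of a plus a function of b, so ∇J=0 decouples.
∂J/∂a = -3(a + 1)(a + 3) = 0 at a ∈ {-3, -1}; ∂J/∂b = -12(b - 4)(b - 1)(b + 3) = 0 at b ∈ {-3, 1, 4}.
The Hessian is diagonal: diag(J_aa, J_bb). Second derivatives: J_aa(-3)=6, J_aa(-1)=-6; J_bb(-3)=-336, J_bb(1)=144, J_bb(4)=-252.
Local minima occur where both diagonal entries positive: (-3, 1). Count: 1.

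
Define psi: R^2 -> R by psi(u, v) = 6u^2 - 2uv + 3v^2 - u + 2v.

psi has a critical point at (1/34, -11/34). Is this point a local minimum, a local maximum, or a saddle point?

The Hessian of psi is constant: H = [[12, -2], [-2, 6]].
det(H) = 12·6 − (-2)² = 68.
det(H) > 0 and tr(H) = 18 > 0, so H is positive definite and the point is a local minimum.

local minimum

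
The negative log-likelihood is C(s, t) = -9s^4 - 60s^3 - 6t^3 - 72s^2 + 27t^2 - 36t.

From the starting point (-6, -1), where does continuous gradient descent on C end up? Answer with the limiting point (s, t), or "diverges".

C is separable, so gradient descent decouples: s follows -∂C/∂s, t follows -∂C/∂t.
∂C/∂s = -36s(s + 1)(s + 4); at s=-6 this is 2160, so s decreases.
∂C/∂t = -18(t - 2)(t - 1); at t=-1 this is -108, so t increases.
The s-coordinate has no critical point in that direction and runs off to infinity.

diverges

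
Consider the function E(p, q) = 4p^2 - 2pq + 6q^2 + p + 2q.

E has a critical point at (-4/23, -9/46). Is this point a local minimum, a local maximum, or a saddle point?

local minimum

The Hessian of E is constant: H = [[8, -2], [-2, 12]].
det(H) = 8·12 − (-2)² = 92.
det(H) > 0 and tr(H) = 20 > 0, so H is positive definite and the point is a local minimum.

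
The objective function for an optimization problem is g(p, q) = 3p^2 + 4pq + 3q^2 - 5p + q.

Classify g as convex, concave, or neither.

g is quadratic, so its Hessian is the constant matrix H = [[6, 4], [4, 6]].
det(H) = 20, tr(H) = 12.
det(H) > 0 and tr(H) > 0, so H is positive definite everywhere: convex.

convex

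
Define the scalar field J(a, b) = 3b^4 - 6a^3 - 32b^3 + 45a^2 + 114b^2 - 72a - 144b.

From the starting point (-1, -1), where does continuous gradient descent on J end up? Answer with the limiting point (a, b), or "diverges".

J is separable, so gradient descent decouples: a follows -∂J/∂a, b follows -∂J/∂b.
∂J/∂a = -18(a - 4)(a - 1); at a=-1 this is -180, so a increases.
∂J/∂b = 12(b - 4)(b - 3)(b - 1); at b=-1 this is -480, so b increases.
a converges to its nearest critical value 1 (a local min of the a-part); b converges to 1. The iterate converges to (1, 1).

(1, 1)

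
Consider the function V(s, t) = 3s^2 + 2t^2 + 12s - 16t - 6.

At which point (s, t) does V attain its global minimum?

V(s,t) separates as P(s) + Q(t) − 6, so its minimum is min P + min Q − 6.
P'(s) = 6s + 12 vanishes at s ∈ {-2}; Q'(t) = 4(t - 4) vanishes at t ∈ {4}.
Local minima of P (where P''>0): P(-2)=-12. Local minima of Q: Q(4)=-32.
So the global minimum of V is P(-2) + Q(4) − 6 = -12 − 32 − 6 = -50, attained at (-2, 4).

(-2, 4)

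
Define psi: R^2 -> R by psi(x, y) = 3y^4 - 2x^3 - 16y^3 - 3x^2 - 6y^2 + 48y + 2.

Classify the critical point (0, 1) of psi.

The mixed partial ∂²psi/∂x∂y is 0, so the Hessian at any point is diag(psi_xx, psi_yy) = diag(-6(2x + 1), 12(3y^2 - 8y - 1)).
At (0, 1): H = diag(-6, -72).
Both eigenvalues are negative, so H is negative definite: a local maximum.

local maximum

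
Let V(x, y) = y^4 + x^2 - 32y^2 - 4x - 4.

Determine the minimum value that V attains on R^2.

-264

V(x,y) separates as P(x) + Q(y) − 4, so its minimum is min P + min Q − 4.
P'(x) = 2x - 4 vanishes at x ∈ {2}; Q'(y) = 4y(y - 4)(y + 4) vanishes at y ∈ {-4, 0, 4}.
Local minima of P (where P''>0): P(2)=-4. Local minima of Q: Q(-4)=-256, Q(4)=-256.
So the global minimum of V is P(2) + Q(-4) − 4 = -4 − 256 − 4 = -264, attained at (2, -4).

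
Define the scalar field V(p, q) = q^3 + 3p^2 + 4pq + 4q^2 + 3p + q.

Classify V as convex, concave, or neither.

neither

The term q^3 is cubic, so the Hessian is not constant.
∂²V/∂q² = 6q + 8, which takes both signs as q varies (negative for sufficiently negative q). A diagonal entry of the Hessian changing sign means the Hessian is neither positive- nor negative-semidefinite on all of R^2.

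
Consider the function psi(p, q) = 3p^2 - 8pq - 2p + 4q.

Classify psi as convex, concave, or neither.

neither

psi is quadratic, so its Hessian is the constant matrix H = [[6, -8], [-8, 0]].
det(H) = -64, tr(H) = 6.
det(H) < 0, so H is indefinite: neither convex nor concave.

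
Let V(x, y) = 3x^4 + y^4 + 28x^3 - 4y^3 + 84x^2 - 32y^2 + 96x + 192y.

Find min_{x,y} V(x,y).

-832

V(x,y) separates as P(x) + Q(y), so its minimum is min P + min Q.
P'(x) = 12(x + 1)(x + 2)(x + 4) vanishes at x ∈ {-4, -2, -1}; Q'(y) = 4(y - 4)(y - 3)(y + 4) vanishes at y ∈ {-4, 3, 4}.
Local minima of P (where P''>0): P(-4)=-64, P(-1)=-37. Local minima of Q: Q(-4)=-768, Q(4)=256.
So the global minimum of V is P(-4) + Q(-4) = -64 − 768 = -832, attained at (-4, -4).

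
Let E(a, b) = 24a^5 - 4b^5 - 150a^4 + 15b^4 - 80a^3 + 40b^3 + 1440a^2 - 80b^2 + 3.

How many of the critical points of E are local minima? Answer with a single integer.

E separates as a function of a plus a function of b, so ∇E=0 decouples.
∂E/∂a = 120a(a - 4)(a - 3)(a + 2) = 0 at a ∈ {-2, 0, 3, 4}; ∂E/∂b = -20b(b - 4)(b - 1)(b + 2) = 0 at b ∈ {-2, 0, 1, 4}.
The Hessian is diagonal: diag(E_aa, E_bb). Second derivatives: E_aa(-2)=-7200, E_aa(0)=2880, E_aa(3)=-1800, E_aa(4)=2880; E_bb(-2)=720, E_bb(0)=-160, E_bb(1)=180, E_bb(4)=-1440.
Local minima occur where both diagonal entries positive: (0, -2), (0, 1), (4, -2), (4, 1). Count: 4.

4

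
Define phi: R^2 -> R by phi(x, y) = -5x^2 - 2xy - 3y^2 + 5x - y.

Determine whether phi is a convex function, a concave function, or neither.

phi is quadratic, so its Hessian is the constant matrix H = [[-10, -2], [-2, -6]].
det(H) = 56, tr(H) = -16.
det(H) > 0 and tr(H) < 0, so H is negative definite everywhere: concave.

concave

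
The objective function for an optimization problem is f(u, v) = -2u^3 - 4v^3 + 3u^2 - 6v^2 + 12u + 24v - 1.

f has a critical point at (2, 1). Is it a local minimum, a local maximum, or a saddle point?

The mixed partial ∂²f/∂u∂v is 0, so the Hessian at any point is diag(f_uu, f_vv) = diag(6(-2u + 1), -12(2v + 1)).
At (2, 1): H = diag(-18, -36).
Both eigenvalues are negative, so H is negative definite: a local maximum.

local maximum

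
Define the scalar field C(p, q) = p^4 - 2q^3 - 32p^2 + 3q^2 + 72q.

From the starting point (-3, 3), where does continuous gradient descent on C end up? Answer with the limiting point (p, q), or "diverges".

(-4, -3)

C is separable, so gradient descent decouples: p follows -∂C/∂p, q follows -∂C/∂q.
∂C/∂p = 4p(p - 4)(p + 4); at p=-3 this is 84, so p decreases.
∂C/∂q = -6(q - 4)(q + 3); at q=3 this is 36, so q decreases.
p converges to its nearest critical value -4 (a local min of the p-part); q converges to -3. The iterate converges to (-4, -3).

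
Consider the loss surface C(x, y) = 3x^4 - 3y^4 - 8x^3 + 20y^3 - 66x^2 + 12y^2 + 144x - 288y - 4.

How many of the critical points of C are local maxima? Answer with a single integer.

C separates as a function of x plus a function of y, so ∇C=0 decouples.
∂C/∂x = 12(x - 4)(x - 1)(x + 3) = 0 at x ∈ {-3, 1, 4}; ∂C/∂y = -12(y - 4)(y - 3)(y + 2) = 0 at y ∈ {-2, 3, 4}.
The Hessian is diagonal: diag(C_xx, C_yy). Second derivatives: C_xx(-3)=336, C_xx(1)=-144, C_xx(4)=252; C_yy(-2)=-360, C_yy(3)=60, C_yy(4)=-72.
Local maxima occur where both diagonal entries negative: (1, -2), (1, 4). Count: 2.

2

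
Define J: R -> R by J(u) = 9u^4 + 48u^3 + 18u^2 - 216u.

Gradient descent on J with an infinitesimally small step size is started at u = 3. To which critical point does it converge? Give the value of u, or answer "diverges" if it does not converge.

J'(u) = 36(u - 1)(u + 2)(u + 3), so J'(3) = 2160.
Gradient descent moves in the -J' direction, i.e. u is decreasing.
The nearest critical point in that direction is u = 1, where J'' = 432 > 0 (a local minimum). The iterate converges there.

1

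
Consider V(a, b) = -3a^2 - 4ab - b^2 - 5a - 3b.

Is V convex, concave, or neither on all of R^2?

V is quadratic, so its Hessian is the constant matrix H = [[-6, -4], [-4, -2]].
det(H) = -4, tr(H) = -8.
det(H) < 0, so H is indefinite: neither convex nor concave.

neither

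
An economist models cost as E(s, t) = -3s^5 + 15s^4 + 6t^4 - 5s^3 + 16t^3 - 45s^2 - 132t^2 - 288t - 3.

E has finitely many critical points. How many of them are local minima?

E separates as a function of s plus a function of t, so ∇E=0 decouples.
∂E/∂s = -15s(s - 3)(s - 2)(s + 1) = 0 at s ∈ {-1, 0, 2, 3}; ∂E/∂t = 24(t - 3)(t + 1)(t + 4) = 0 at t ∈ {-4, -1, 3}.
The Hessian is diagonal: diag(E_ss, E_tt). Second derivatives: E_ss(-1)=180, E_ss(0)=-90, E_ss(2)=90, E_ss(3)=-180; E_tt(-4)=504, E_tt(-1)=-288, E_tt(3)=672.
Local minima occur where both diagonal entries positive: (-1, -4), (-1, 3), (2, -4), (2, 3). Count: 4.

4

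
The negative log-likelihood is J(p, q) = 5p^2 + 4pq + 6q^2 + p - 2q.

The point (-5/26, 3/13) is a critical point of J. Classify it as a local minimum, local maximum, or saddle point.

local minimum

The Hessian of J is constant: H = [[10, 4], [4, 12]].
det(H) = 10·12 − 4² = 104.
det(H) > 0 and tr(H) = 22 > 0, so H is positive definite and the point is a local minimum.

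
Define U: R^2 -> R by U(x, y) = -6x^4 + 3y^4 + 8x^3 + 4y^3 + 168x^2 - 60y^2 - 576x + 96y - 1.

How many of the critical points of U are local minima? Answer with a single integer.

U separates as a function of x plus a function of y, so ∇U=0 decouples.
∂U/∂x = -24(x - 3)(x - 2)(x + 4) = 0 at x ∈ {-4, 2, 3}; ∂U/∂y = 12(y - 2)(y - 1)(y + 4) = 0 at y ∈ {-4, 1, 2}.
The Hessian is diagonal: diag(U_xx, U_yy). Second derivatives: U_xx(-4)=-1008, U_xx(2)=144, U_xx(3)=-168; U_yy(-4)=360, U_yy(1)=-60, U_yy(2)=72.
Local minima occur where both diagonal entries positive: (2, -4), (2, 2). Count: 2.

2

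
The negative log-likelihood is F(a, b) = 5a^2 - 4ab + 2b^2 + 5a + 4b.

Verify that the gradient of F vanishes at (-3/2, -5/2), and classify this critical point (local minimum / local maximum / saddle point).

∇F = (10a - 4b + 5, -4a + 4b + 4); substituting (-3/2, -5/2) gives ∇F = (0, 0), so (-3/2, -5/2) is indeed a critical point.
The Hessian of F is constant: H = [[10, -4], [-4, 4]].
det(H) = 10·4 − (-4)² = 24.
det(H) > 0 and tr(H) = 14 > 0, so H is positive definite and the point is a local minimum.

local minimum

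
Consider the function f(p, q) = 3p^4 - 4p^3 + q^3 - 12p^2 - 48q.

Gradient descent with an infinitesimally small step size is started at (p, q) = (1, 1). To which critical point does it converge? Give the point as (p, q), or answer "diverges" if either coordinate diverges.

(2, 4)

f is separable, so gradient descent decouples: p follows -∂f/∂p, q follows -∂f/∂q.
∂f/∂p = 12p(p - 2)(p + 1); at p=1 this is -24, so p increases.
∂f/∂q = 3(q - 4)(q + 4); at q=1 this is -45, so q increases.
p converges to its nearest critical value 2 (a local min of the p-part); q converges to 4. The iterate converges to (2, 4).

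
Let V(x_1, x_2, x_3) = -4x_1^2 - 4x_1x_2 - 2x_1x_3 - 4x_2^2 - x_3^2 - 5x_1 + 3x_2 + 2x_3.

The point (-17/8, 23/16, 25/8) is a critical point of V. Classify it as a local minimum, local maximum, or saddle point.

local maximum

The Hessian is constant: H = [[-8, -4, -2], [-4, -8, 0], [-2, 0, -2]].
Leading principal minors: Δ₁ = -8, Δ₂ = 48, Δ₃ = -64.
The minors alternate sign starting negative (−, +, −), so H is negative definite: a local maximum.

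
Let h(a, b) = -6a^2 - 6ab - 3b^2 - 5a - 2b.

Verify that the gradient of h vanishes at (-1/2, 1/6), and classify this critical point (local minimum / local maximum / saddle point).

∇h = (-12a - 6b - 5, -6a - 6b - 2); substituting (-1/2, 1/6) gives ∇h = (0, 0), so (-1/2, 1/6) is indeed a critical point.
The Hessian of h is constant: H = [[-12, -6], [-6, -6]].
det(H) = (-12)·(-6) − (-6)² = 36.
det(H) > 0 and tr(H) = -18 < 0, so H is negative definite and the point is a local maximum.

local maximum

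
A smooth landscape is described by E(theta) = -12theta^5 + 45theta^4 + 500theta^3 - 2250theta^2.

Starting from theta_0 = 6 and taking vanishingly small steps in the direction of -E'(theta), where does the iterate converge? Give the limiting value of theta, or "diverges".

E'(theta) = -60theta(theta - 5)(theta - 3)(theta + 5), so E'(6) = -11880.
Gradient descent moves in the -E' direction, i.e. theta is increasing.
There is no critical point above theta=6, and E' keeps the same sign, so the iterate runs off to +∞.

diverges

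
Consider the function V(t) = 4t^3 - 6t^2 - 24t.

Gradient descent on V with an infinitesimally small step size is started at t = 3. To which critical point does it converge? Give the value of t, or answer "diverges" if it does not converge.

V'(t) = 12(t - 2)(t + 1), so V'(3) = 48.
Gradient descent moves in the -V' direction, i.e. t is decreasing.
The nearest critical point in that direction is t = 2, where V'' = 36 > 0 (a local minimum). The iterate converges there.

2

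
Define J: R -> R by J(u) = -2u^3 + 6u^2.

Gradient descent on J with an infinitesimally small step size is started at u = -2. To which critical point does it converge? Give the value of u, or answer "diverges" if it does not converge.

J'(u) = -6u(u - 2), so J'(-2) = -48.
Gradient descent moves in the -J' direction, i.e. u is increasing.
The nearest critical point in that direction is u = 0, where J'' = 12 > 0 (a local minimum). The iterate converges there.

0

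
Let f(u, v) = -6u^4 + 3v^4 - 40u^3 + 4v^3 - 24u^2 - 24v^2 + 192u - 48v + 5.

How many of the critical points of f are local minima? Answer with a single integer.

2

f separates as a function of u plus a function of v, so ∇f=0 decouples.
∂f/∂u = -24(u - 1)(u + 2)(u + 4) = 0 at u ∈ {-4, -2, 1}; ∂f/∂v = 12(v - 2)(v + 1)(v + 2) = 0 at v ∈ {-2, -1, 2}.
The Hessian is diagonal: diag(f_uu, f_vv). Second derivatives: f_uu(-4)=-240, f_uu(-2)=144, f_uu(1)=-360; f_vv(-2)=48, f_vv(-1)=-36, f_vv(2)=144.
Local minima occur where both diagonal entries positive: (-2, -2), (-2, 2). Count: 2.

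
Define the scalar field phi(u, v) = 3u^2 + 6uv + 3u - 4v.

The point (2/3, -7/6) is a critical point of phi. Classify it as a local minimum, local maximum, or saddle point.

saddle point

The Hessian of phi is constant: H = [[6, 6], [6, 0]].
det(H) = 6·0 − 6² = -36.
Since det(H) < 0, H is indefinite and the critical point is a saddle point.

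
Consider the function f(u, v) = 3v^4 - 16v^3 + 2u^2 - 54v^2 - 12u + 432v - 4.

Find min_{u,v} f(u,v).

-1129

f(u,v) separates as P(u) + Q(v) − 4, so its minimum is min P + min Q − 4.
P'(u) = 4u - 12 vanishes at u ∈ {3}; Q'(v) = 12(v - 4)(v - 3)(v + 3) vanishes at v ∈ {-3, 3, 4}.
Local minima of P (where P''>0): P(3)=-18. Local minima of Q: Q(-3)=-1107, Q(4)=608.
So the global minimum of f is P(3) + Q(-3) − 4 = -18 − 1107 − 4 = -1129, attained at (3, -3).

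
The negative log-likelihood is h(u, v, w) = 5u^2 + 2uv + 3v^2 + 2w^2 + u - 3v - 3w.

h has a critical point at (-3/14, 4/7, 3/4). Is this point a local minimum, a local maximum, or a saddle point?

The Hessian is constant: H = [[10, 2, 0], [2, 6, 0], [0, 0, 4]].
Leading principal minors: Δ₁ = 10, Δ₂ = 56, Δ₃ = 224.
All leading minors are positive, so H is positive definite: a local minimum.

local minimum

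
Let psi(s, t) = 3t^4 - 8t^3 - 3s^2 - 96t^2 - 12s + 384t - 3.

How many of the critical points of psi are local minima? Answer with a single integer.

0

psi separates as a function of s plus a function of t, so ∇psi=0 decouples.
∂psi/∂s = -6(s + 2) = 0 at s ∈ {-2}; ∂psi/∂t = 12(t - 4)(t - 2)(t + 4) = 0 at t ∈ {-4, 2, 4}.
The Hessian is diagonal: diag(psi_ss, psi_tt). Second derivatives: psi_ss(-2)=-6; psi_tt(-4)=576, psi_tt(2)=-144, psi_tt(4)=192.
Local minima occur where both diagonal entries positive: none. Count: 0.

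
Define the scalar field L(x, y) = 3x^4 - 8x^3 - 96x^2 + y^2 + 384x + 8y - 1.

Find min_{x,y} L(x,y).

-1809

L(x,y) separates as P(x) + Q(y) − 1, so its minimum is min P + min Q − 1.
P'(x) = 12(x - 4)(x - 2)(x + 4) vanishes at x ∈ {-4, 2, 4}; Q'(y) = 2y + 8 vanishes at y ∈ {-4}.
Local minima of P (where P''>0): P(-4)=-1792, P(4)=256. Local minima of Q: Q(-4)=-16.
So the global minimum of L is P(-4) + Q(-4) − 1 = -1792 − 16 − 1 = -1809, attained at (-4, -4).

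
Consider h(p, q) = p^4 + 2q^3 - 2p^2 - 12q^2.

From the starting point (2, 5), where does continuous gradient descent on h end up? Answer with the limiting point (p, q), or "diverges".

h is separable, so gradient descent decouples: p follows -∂h/∂p, q follows -∂h/∂q.
∂h/∂p = 4p(p - 1)(p + 1); at p=2 this is 24, so p decreases.
∂h/∂q = 6q(q - 4); at q=5 this is 30, so q decreases.
p converges to its nearest critical value 1 (a local min of the p-part); q converges to 4. The iterate converges to (1, 4).

(1, 4)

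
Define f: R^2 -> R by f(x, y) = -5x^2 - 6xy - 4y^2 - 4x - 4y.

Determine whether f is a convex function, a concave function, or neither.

f is quadratic, so its Hessian is the constant matrix H = [[-10, -6], [-6, -8]].
det(H) = 44, tr(H) = -18.
det(H) > 0 and tr(H) < 0, so H is negative definite everywhere: concave.

concave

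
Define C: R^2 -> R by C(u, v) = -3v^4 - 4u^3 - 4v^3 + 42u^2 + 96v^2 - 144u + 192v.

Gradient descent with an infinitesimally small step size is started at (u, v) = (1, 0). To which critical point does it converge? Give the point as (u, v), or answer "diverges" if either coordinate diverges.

(3, -1)

C is separable, so gradient descent decouples: u follows -∂C/∂u, v follows -∂C/∂v.
∂C/∂u = -12(u - 4)(u - 3); at u=1 this is -72, so u increases.
∂C/∂v = -12(v - 4)(v + 1)(v + 4); at v=0 this is 192, so v decreases.
u converges to its nearest critical value 3 (a local min of the u-part); v converges to -1. The iterate converges to (3, -1).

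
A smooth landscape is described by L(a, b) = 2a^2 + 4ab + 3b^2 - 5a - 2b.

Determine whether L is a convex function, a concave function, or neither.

L is quadratic, so its Hessian is the constant matrix H = [[4, 4], [4, 6]].
det(H) = 8, tr(H) = 10.
det(H) > 0 and tr(H) > 0, so H is positive definite everywhere: convex.

convex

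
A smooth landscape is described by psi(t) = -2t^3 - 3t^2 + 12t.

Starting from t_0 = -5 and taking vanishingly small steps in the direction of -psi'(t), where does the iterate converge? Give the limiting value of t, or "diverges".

-2

psi'(t) = -6(t - 1)(t + 2), so psi'(-5) = -108.
Gradient descent moves in the -psi' direction, i.e. t is increasing.
The nearest critical point in that direction is t = -2, where psi'' = 18 > 0 (a local minimum). The iterate converges there.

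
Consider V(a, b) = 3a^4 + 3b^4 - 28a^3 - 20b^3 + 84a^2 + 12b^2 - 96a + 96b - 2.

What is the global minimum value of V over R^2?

-127

V(a,b) separates as P(a) + Q(b) − 2, so its minimum is min P + min Q − 2.
P'(a) = 12(a - 4)(a - 2)(a - 1) vanishes at a ∈ {1, 2, 4}; Q'(b) = 12(b - 4)(b - 2)(b + 1) vanishes at b ∈ {-1, 2, 4}.
Local minima of P (where P''>0): P(1)=-37, P(4)=-64. Local minima of Q: Q(-1)=-61, Q(4)=64.
So the global minimum of V is P(4) + Q(-1) − 2 = -64 − 61 − 2 = -127, attained at (4, -1).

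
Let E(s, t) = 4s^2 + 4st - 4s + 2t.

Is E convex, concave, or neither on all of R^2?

neither

E is quadratic, so its Hessian is the constant matrix H = [[8, 4], [4, 0]].
det(H) = -16, tr(H) = 8.
det(H) < 0, so H is indefinite: neither convex nor concave.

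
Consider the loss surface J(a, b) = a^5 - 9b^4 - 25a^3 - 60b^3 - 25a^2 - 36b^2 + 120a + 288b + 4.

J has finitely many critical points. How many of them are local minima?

2

J separates as a function of a plus a function of b, so ∇J=0 decouples.
∂J/∂a = 5(a - 4)(a - 1)(a + 2)(a + 3) = 0 at a ∈ {-3, -2, 1, 4}; ∂J/∂b = -36(b - 1)(b + 2)(b + 4) = 0 at b ∈ {-4, -2, 1}.
The Hessian is diagonal: diag(J_aa, J_bb). Second derivatives: J_aa(-3)=-140, J_aa(-2)=90, J_aa(1)=-180, J_aa(4)=630; J_bb(-4)=-360, J_bb(-2)=216, J_bb(1)=-540.
Local minima occur where both diagonal entries positive: (-2, -2), (4, -2). Count: 2.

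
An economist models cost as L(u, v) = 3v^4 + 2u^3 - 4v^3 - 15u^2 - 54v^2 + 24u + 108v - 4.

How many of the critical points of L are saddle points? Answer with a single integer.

L separates as a function of u plus a function of v, so ∇L=0 decouples.
∂L/∂u = 6(u - 4)(u - 1) = 0 at u ∈ {1, 4}; ∂L/∂v = 12(v - 3)(v - 1)(v + 3) = 0 at v ∈ {-3, 1, 3}.
The Hessian is diagonal: diag(L_uu, L_vv). Second derivatives: L_uu(1)=-18, L_uu(4)=18; L_vv(-3)=288, L_vv(1)=-96, L_vv(3)=144.
Saddle points occur where the two diagonal entries have opposite signs: (1, -3), (1, 3), (4, 1). Count: 3.

3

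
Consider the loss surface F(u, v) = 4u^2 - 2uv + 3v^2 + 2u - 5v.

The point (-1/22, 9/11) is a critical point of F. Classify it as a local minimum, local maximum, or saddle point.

The Hessian of F is constant: H = [[8, -2], [-2, 6]].
det(H) = 8·6 − (-2)² = 44.
det(H) > 0 and tr(H) = 14 > 0, so H is positive definite and the point is a local minimum.

local minimum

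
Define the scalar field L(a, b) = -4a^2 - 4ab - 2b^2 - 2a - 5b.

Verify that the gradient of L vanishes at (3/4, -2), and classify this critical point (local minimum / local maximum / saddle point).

local maximum

∇L = (-8a - 4b - 2, -4a - 4b - 5); substituting (3/4, -2) gives ∇L = (0, 0), so (3/4, -2) is indeed a critical point.
The Hessian of L is constant: H = [[-8, -4], [-4, -4]].
det(H) = (-8)·(-4) − (-4)² = 16.
det(H) > 0 and tr(H) = -12 < 0, so H is negative definite and the point is a local maximum.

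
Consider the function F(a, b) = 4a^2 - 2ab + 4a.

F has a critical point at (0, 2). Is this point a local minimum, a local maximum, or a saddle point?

The Hessian of F is constant: H = [[8, -2], [-2, 0]].
det(H) = 8·0 − (-2)² = -4.
Since det(H) < 0, H is indefinite and the critical point is a saddle point.

saddle point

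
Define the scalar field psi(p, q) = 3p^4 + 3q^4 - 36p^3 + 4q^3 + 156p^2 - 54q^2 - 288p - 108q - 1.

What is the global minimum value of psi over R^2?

-652

psi(p,q) separates as A(p) + B(q) − 1, so its minimum is min A + min B − 1.
A'(p) = 12(p - 4)(p - 3)(p - 2) vanishes at p ∈ {2, 3, 4}; B'(q) = 12(q - 3)(q + 1)(q + 3) vanishes at q ∈ {-3, -1, 3}.
Local minima of A (where A''>0): A(2)=-192, A(4)=-192. Local minima of B: B(-3)=-27, B(3)=-459.
So the global minimum of psi is A(2) + B(3) − 1 = -192 − 459 − 1 = -652, attained at (2, 3).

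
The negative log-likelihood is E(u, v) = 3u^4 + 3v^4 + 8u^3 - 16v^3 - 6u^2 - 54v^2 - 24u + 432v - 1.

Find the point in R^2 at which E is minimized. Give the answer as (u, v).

(1, -3)

E(u,v) separates as P(u) + Q(v) − 1, so its minimum is min P + min Q − 1.
P'(u) = 12(u - 1)(u + 1)(u + 2) vanishes at u ∈ {-2, -1, 1}; Q'(v) = 12(v - 4)(v - 3)(v + 3) vanishes at v ∈ {-3, 3, 4}.
Local minima of P (where P''>0): P(-2)=8, P(1)=-19. Local minima of Q: Q(-3)=-1107, Q(4)=608.
So the global minimum of E is P(1) + Q(-3) − 1 = -19 − 1107 − 1 = -1127, attained at (1, -3).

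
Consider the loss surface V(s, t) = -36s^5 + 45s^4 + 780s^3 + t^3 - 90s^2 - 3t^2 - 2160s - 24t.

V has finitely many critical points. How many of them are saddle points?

4

V separates as a function of s plus a function of t, so ∇V=0 decouples.
∂V/∂s = -180(s - 4)(s - 1)(s + 1)(s + 3) = 0 at s ∈ {-3, -1, 1, 4}; ∂V/∂t = 3(t - 4)(t + 2) = 0 at t ∈ {-2, 4}.
The Hessian is diagonal: diag(V_ss, V_tt). Second derivatives: V_ss(-3)=10080, V_ss(-1)=-3600, V_ss(1)=4320, V_ss(4)=-18900; V_tt(-2)=-18, V_tt(4)=18.
Saddle points occur where the two diagonal entries have opposite signs: (-3, -2), (-1, 4), (1, -2), (4, 4). Count: 4.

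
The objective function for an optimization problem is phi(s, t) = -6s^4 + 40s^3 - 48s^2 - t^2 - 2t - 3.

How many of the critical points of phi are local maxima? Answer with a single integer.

phi separates as a function of s plus a function of t, so ∇phi=0 decouples.
∂phi/∂s = -24s(s - 4)(s - 1) = 0 at s ∈ {0, 1, 4}; ∂phi/∂t = -2(t + 1) = 0 at t ∈ {-1}.
The Hessian is diagonal: diag(phi_ss, phi_tt). Second derivatives: phi_ss(0)=-96, phi_ss(1)=72, phi_ss(4)=-288; phi_tt(-1)=-2.
Local maxima occur where both diagonal entries negative: (0, -1), (4, -1). Count: 2.

2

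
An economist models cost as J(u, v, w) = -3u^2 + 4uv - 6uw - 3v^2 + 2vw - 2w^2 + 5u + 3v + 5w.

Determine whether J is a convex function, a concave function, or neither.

neither

J is quadratic, so its Hessian is the constant matrix H = [[-6, 4, -6], [4, -6, 2], [-6, 2, -4]].
Leading principal minors: -6, 20, 64.
Neither pattern holds ⇒ H is indefinite ⇒ neither convex nor concave.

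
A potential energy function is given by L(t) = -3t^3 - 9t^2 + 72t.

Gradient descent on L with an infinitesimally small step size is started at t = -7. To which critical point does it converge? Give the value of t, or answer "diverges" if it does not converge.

L'(t) = -9(t - 2)(t + 4), so L'(-7) = -243.
Gradient descent moves in the -L' direction, i.e. t is increasing.
The nearest critical point in that direction is t = -4, where L'' = 54 > 0 (a local minimum). The iterate converges there.

-4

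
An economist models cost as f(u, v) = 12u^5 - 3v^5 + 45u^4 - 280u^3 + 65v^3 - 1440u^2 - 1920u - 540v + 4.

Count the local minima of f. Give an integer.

f separates as a function of u plus a function of v, so ∇f=0 decouples.
∂f/∂u = 60(u - 4)(u + 1)(u + 2)(u + 4) = 0 at u ∈ {-4, -2, -1, 4}; ∂f/∂v = -15(v - 3)(v - 2)(v + 2)(v + 3) = 0 at v ∈ {-3, -2, 2, 3}.
The Hessian is diagonal: diag(f_uu, f_vv). Second derivatives: f_uu(-4)=-2880, f_uu(-2)=720, f_uu(-1)=-900, f_uu(4)=14400; f_vv(-3)=450, f_vv(-2)=-300, f_vv(2)=300, f_vv(3)=-450.
Local minima occur where both diagonal entries positive: (-2, -3), (-2, 2), (4, -3), (4, 2). Count: 4.

4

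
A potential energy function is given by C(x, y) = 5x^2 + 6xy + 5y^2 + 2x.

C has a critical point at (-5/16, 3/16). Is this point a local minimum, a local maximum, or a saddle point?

local minimum

The Hessian of C is constant: H = [[10, 6], [6, 10]].
det(H) = 10·10 − 6² = 64.
det(H) > 0 and tr(H) = 20 > 0, so H is positive definite and the point is a local minimum.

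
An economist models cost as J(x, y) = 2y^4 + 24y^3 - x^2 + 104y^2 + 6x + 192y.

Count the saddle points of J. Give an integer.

2

J separates as a function of x plus a function of y, so ∇J=0 decouples.
∂J/∂x = -2(x - 3) = 0 at x ∈ {3}; ∂J/∂y = 8(y + 2)(y + 3)(y + 4) = 0 at y ∈ {-4, -3, -2}.
The Hessian is diagonal: diag(J_xx, J_yy). Second derivatives: J_xx(3)=-2; J_yy(-4)=16, J_yy(-3)=-8, J_yy(-2)=16.
Saddle points occur where the two diagonal entries have opposite signs: (3, -4), (3, -2). Count: 2.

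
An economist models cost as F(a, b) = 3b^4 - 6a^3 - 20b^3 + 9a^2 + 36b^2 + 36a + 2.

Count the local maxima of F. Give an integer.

F separates as a function of a plus a function of b, so ∇F=0 decouples.
∂F/∂a = -18(a - 2)(a + 1) = 0 at a ∈ {-1, 2}; ∂F/∂b = 12b(b - 3)(b - 2) = 0 at b ∈ {0, 2, 3}.
The Hessian is diagonal: diag(F_aa, F_bb). Second derivatives: F_aa(-1)=54, F_aa(2)=-54; F_bb(0)=72, F_bb(2)=-24, F_bb(3)=36.
Local maxima occur where both diagonal entries negative: (2, 2). Count: 1.

1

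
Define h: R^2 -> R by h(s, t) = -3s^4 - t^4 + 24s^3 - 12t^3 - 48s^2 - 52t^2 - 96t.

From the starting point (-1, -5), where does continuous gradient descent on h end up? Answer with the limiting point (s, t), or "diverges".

diverges

h is separable, so gradient descent decouples: s follows -∂h/∂s, t follows -∂h/∂t.
∂h/∂s = -12s(s - 4)(s - 2); at s=-1 this is 180, so s decreases.
∂h/∂t = -4(t + 2)(t + 3)(t + 4); at t=-5 this is 24, so t decreases.
The s-coordinate has no critical point in that direction and runs off to infinity.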